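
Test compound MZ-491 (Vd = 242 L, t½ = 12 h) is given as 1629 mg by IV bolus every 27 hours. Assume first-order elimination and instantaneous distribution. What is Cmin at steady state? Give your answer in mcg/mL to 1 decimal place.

k = ln2/t½ = ln2/12 ≈ 0.057762 h⁻¹; fraction remaining f = e^(−kτ) = e^(−0.057762×27) ≈ 0.2102.
At steady state, accumulation factor R = 1/(1 − e^(−kτ)) ≈ 1.2661.
Each bolus raises the concentration by D/Vd = 1629/242 ≈ 6.731 mcg/mL.
Cmax,ss = C₀/(1 − f) ≈ 6.731/0.7898 ≈ 8.522 mcg/mL.
Steady-state trough Cmin,ss = Cmax,ss·f ≈ 8.522 × 0.2102 ≈ 1.791 mcg/mL.

1.8 mcg/mL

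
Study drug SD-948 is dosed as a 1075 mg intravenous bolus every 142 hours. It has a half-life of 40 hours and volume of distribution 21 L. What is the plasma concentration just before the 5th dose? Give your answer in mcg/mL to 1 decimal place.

f = (1/2)^(τ/t½) = (1/2)^(142/40) ≈ 0.0854.
C₀ = D/Vd = 1075/21 ≈ 51.190 mcg/mL.
Before the 5th dose, 4 doses have been given. Superposition: Cmin = C₀·(f + f² + … + f^4).
≈ 51.190 × (0.0854 + 0.0073 + 0.0006 + 0.0001) ≈ 51.190 × 0.0934 ≈ 4.781 mcg/mL.

4.8 mcg/mL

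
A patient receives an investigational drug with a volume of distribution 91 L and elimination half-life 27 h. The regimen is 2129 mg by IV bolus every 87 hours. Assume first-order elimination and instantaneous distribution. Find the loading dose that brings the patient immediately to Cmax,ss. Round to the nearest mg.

2385 mg

f = (1/2)^(87/27) ≈ 0.107155; accumulation ratio R = 1/(1−f) ≈ 1.12002.
Loading dose to hit Cmax,ss on first dose: D_load = D_maint·R ≈ 2129 × 1.12002 ≈ 2384.52 mg.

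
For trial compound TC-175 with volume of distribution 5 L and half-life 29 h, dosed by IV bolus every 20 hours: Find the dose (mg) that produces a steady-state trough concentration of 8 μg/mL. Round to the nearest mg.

25 mg

τ/t½ = 20/29 ≈ 0.68966, so f = (1/2)^(20/29) ≈ 0.620002.
Cmin,ss = (D/Vd)·f/(1−f), so D = Cmin,ss·Vd·(1−f)/f.
D = 8 × 5 × (1−f)/f ≈ 8 × 5 × 0.61290 ≈ 24.52 mg.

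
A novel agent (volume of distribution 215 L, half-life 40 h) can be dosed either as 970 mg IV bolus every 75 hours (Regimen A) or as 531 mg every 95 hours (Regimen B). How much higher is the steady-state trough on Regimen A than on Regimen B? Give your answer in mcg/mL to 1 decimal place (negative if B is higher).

Regimen A: f = (1/2)^(75/40) ≈ 0.2726; Cmin,ss = (970/215)·f/(1−f) ≈ 1.691 mcg/mL.
Regimen B: f = (1/2)^(95/40) ≈ 0.1928; Cmin,ss = (531/215)·f/(1−f) ≈ 0.590 mcg/mL.
Difference ≈ 1.691 − 0.590 ≈ 1.101 mcg/mL.

1.1 mcg/mL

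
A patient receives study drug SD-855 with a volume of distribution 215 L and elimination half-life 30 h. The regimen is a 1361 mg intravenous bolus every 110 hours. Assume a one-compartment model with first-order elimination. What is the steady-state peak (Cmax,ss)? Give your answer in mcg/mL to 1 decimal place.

Over one 110-h interval, 110/30 ≈ 3.6667 half-lives elapse, leaving f ≈ 0.0787 of each dose.
At steady state, accumulation factor R = 1/(1 − e^(−kτ)) ≈ 1.0854.
Each bolus raises the concentration by D/Vd = 1361/215 ≈ 6.330 mcg/mL.
Steady-state peak Cmax,ss = C₀·R ≈ 6.330 × 1.0854 ≈ 6.871 mcg/mL.

6.9 mcg/mL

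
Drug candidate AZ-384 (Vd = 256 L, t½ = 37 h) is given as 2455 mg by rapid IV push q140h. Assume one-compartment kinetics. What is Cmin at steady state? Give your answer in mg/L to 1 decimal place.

0.8 mg/L

τ/t½ = 140/37 ≈ 3.7838, so fraction remaining f = (1/2)^(140/37) ≈ 0.0726.
At steady state, accumulation factor R = 1/(1 − e^(−kτ)) ≈ 1.0783.
Each bolus raises the concentration by D/Vd = 2455/256 ≈ 9.590 mg/L.
Steady-state peak Cmax,ss = C₀·R ≈ 9.590 × 1.0783 ≈ 10.341 mg/L.
Steady-state trough Cmin,ss = Cmax,ss·f ≈ 10.341 × 0.0726 ≈ 0.751 mg/L.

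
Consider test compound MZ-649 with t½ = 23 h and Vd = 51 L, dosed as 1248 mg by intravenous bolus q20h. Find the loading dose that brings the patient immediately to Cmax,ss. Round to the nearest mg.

2757 mg

f = (1/2)^(20/23) ≈ 0.547312; accumulation ratio R = 1/(1−f) ≈ 2.20903.
Loading dose to hit Cmax,ss on first dose: D_load = D_maint·R ≈ 1248 × 2.20903 ≈ 2756.87 mg.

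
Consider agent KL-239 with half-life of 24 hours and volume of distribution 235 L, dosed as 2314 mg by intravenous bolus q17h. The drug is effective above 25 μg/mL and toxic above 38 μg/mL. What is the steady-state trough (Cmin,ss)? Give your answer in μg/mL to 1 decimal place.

15.5 μg/mL

τ/t½ = 17/24 ≈ 0.70833, so fraction remaining f = (1/2)^(17/24) ≈ 0.6120.
Each bolus raises the concentration by D/Vd = 2314/235 ≈ 9.847 μg/mL.
Steady-state trough Cmin,ss = C₀·f/(1−f) ≈ 9.847 × 0.6120/0.3880 ≈ 15.532 μg/mL.
Trough 15.5 μg/mL vs MEC 25 μg/mL: subtherapeutic.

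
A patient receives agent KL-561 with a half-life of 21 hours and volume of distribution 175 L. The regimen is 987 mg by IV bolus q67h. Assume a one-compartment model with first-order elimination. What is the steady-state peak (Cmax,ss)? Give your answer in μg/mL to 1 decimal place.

Over one 67-h interval, 67/21 ≈ 3.1905 half-lives elapse, leaving f ≈ 0.1095 of each dose.
At steady state, accumulation factor R = 1/(1 − e^(−kτ)) ≈ 1.1230.
Single-dose peak C₀ = D/Vd = 987/175 ≈ 5.640 μg/mL.
Steady-state peak Cmax,ss = C₀·R ≈ 5.640 × 1.1230 ≈ 6.334 μg/mL.

6.3 μg/mL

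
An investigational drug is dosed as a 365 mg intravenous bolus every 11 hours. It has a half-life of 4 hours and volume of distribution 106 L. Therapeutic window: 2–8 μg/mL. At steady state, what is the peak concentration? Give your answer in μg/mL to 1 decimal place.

4.0 μg/mL

Over one 11-h interval, 11/4 ≈ 2.75 half-lives elapse, leaving f ≈ 0.1487 of each dose.
At steady state, accumulation factor R = 1/(1 − e^(−kτ)) ≈ 1.1747.
Single-dose peak C₀ = D/Vd = 365/106 ≈ 3.443 μg/mL.
Steady-state peak Cmax,ss = C₀·R ≈ 3.443 × 1.1747 ≈ 4.044 μg/mL.
Peak 4.0 μg/mL vs MTC 8 μg/mL: below toxic threshold.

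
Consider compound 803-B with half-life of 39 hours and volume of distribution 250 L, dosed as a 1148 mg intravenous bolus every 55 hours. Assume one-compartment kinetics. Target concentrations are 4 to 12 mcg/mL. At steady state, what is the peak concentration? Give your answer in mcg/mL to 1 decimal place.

k = ln2/t½ = ln2/39 ≈ 0.017773 h⁻¹; fraction remaining f = e^(−kτ) = e^(−0.017773×55) ≈ 0.3762.
Accumulation ratio R = 1/(1 − f) ≈ 1/0.6238 ≈ 1.6031.
Single-dose peak C₀ = D/Vd = 1148/250 ≈ 4.592 mcg/mL.
Cmax,ss = C₀/(1 − f) ≈ 4.592/0.6238 ≈ 7.361 mcg/mL.
Peak 7.4 mcg/mL vs MTC 12 mcg/mL: below toxic threshold.

7.4 mcg/mL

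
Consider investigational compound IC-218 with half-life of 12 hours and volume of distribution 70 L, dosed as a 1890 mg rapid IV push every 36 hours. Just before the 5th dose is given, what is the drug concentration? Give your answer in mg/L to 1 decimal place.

f = (1/2)^(τ/t½) = (1/2)^(36/12) ≈ 0.1250.
C₀ = D/Vd = 1890/70 ≈ 27.000 mg/L.
Before the 5th dose, 4 doses have been given. Superposition: Cmin = C₀·(f + f² + … + f^4).
≈ 27.000 × (0.1250 + 0.0156 + 0.0020 + 0.0002) ≈ 27.000 × 0.1428 ≈ 3.856 mg/L.

3.9 mg/L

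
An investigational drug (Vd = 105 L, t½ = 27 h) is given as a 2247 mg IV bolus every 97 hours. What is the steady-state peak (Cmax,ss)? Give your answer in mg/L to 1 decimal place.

23.3 mg/L

Over one 97-h interval, 97/27 ≈ 3.5926 half-lives elapse, leaving f ≈ 0.0829 of each dose.
At steady state, accumulation factor R = 1/(1 − e^(−kτ)) ≈ 1.0904.
Single-dose peak C₀ = D/Vd = 2247/105 ≈ 21.400 mg/L.
Cmax,ss = C₀/(1 − f) ≈ 21.400/0.9171 ≈ 23.334 mg/L.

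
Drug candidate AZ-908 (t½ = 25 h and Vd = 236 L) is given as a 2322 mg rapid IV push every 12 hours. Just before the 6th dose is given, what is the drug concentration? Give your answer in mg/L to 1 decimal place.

20.2 mg/L

f = (1/2)^(τ/t½) = (1/2)^(12/25) ≈ 0.7170.
C₀ = D/Vd = 2322/236 ≈ 9.839 mg/L.
Before the 6th dose, 5 doses have been given. Superposition: Cmin = C₀·(f + f² + … + f^5).
≈ 9.839 × (0.7170 + 0.5141 + 0.3686 + 0.2643 + 0.1895) ≈ 9.839 × 2.0535 ≈ 20.204 mg/L.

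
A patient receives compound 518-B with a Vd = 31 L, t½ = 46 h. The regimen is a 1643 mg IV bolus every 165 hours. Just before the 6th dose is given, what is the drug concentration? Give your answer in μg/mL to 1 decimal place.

f = (1/2)^(τ/t½) = (1/2)^(165/46) ≈ 0.0832.
C₀ = D/Vd = 1643/31 ≈ 53.000 μg/mL.
Before the 6th dose, 5 doses have been given. Superposition: Cmin = C₀·(f + f² + … + f^5).
≈ 53.000 × (0.0832 + 0.0069 + 0.0006 + 0.0000 + 0.0000) ≈ 53.000 × 0.0907 ≈ 4.807 μg/mL.

4.8 μg/mL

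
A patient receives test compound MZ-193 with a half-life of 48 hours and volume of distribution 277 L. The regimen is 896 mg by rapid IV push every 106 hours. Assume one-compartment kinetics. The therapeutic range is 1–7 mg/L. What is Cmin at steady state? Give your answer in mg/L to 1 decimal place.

0.9 mg/L

k = ln2/t½ = ln2/48 ≈ 0.014441 h⁻¹; fraction remaining f = e^(−kτ) = e^(−0.014441×106) ≈ 0.2164.
Accumulation ratio R = 1/(1 − f) ≈ 1/0.7836 ≈ 1.2762.
Single-dose peak C₀ = D/Vd = 896/277 ≈ 3.235 mg/L.
Cmax,ss = C₀/(1 − f) ≈ 3.235/0.7836 ≈ 4.128 mg/L.
One interval later, Cmin,ss = Cmax,ss·e^(−kτ) ≈ 4.128 × 0.2164 ≈ 0.893 mg/L.
Trough 0.9 mg/L vs MEC 1 mg/L: subtherapeutic.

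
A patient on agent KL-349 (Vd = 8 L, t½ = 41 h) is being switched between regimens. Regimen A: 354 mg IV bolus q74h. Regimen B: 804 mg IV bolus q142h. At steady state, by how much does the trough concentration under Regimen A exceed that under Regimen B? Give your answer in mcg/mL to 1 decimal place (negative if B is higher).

7.7 mcg/mL

Regimen A: f = (1/2)^(74/41) ≈ 0.2862; Cmin,ss = (354/8)·f/(1−f) ≈ 17.742 mcg/mL.
Regimen B: f = (1/2)^(142/41) ≈ 0.0907; Cmin,ss = (804/8)·f/(1−f) ≈ 10.025 mcg/mL.
Difference ≈ 17.742 − 10.025 ≈ 7.717 mcg/mL.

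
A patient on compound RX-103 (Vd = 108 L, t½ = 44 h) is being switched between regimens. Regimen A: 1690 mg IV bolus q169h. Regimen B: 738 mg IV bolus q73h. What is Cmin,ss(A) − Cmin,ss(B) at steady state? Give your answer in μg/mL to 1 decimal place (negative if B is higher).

-2.0 μg/mL

Regimen A: f = (1/2)^(169/44) ≈ 0.0698; Cmin,ss = (1690/108)·f/(1−f) ≈ 1.174 μg/mL.
Regimen B: f = (1/2)^(73/44) ≈ 0.3166; Cmin,ss = (738/108)·f/(1−f) ≈ 3.166 μg/mL.
Difference ≈ 1.174 − 3.166 ≈ -1.992 μg/mL.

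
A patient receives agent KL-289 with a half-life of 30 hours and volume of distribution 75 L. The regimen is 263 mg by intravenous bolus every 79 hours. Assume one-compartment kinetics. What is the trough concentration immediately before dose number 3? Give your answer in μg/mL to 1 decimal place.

0.7 μg/mL

f = (1/2)^(τ/t½) = (1/2)^(79/30) ≈ 0.1612.
C₀ = D/Vd = 263/75 ≈ 3.507 μg/mL.
Before the 3rd dose, 2 doses have been given. Superposition: Cmin = C₀·(f + f²).
≈ 3.507 × (0.1612 + 0.0260) ≈ 3.507 × 0.1872 ≈ 0.657 μg/mL.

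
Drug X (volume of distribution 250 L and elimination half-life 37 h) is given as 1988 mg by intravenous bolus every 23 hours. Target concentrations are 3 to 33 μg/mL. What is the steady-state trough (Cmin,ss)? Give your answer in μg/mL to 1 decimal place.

Over one 23-h interval, 23/37 ≈ 0.62162 half-lives elapse, leaving f ≈ 0.6499 of each dose.
At steady state, accumulation factor R = 1/(1 − e^(−kτ)) ≈ 2.8563.
Each bolus raises the concentration by D/Vd = 1988/250 ≈ 7.952 μg/mL.
Steady-state peak Cmax,ss = C₀·R ≈ 7.952 × 2.8563 ≈ 22.713 μg/mL.
Steady-state trough Cmin,ss = Cmax,ss·f ≈ 22.713 × 0.6499 ≈ 14.761 μg/mL.
Trough 14.8 μg/mL vs MEC 3 μg/mL: adequate.

14.8 μg/mL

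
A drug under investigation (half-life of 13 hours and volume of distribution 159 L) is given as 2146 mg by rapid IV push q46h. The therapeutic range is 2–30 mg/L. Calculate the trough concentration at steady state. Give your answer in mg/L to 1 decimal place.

1.3 mg/L

τ/t½ = 46/13 ≈ 3.5385, so fraction remaining f = (1/2)^(46/13) ≈ 0.0861.
Accumulation ratio R = 1/(1 − f) ≈ 1/0.9139 ≈ 1.0942.
Each bolus raises the concentration by D/Vd = 2146/159 ≈ 13.497 mg/L.
Cmax,ss = C₀/(1 − f) ≈ 13.497/0.9139 ≈ 14.769 mg/L.
One interval later, Cmin,ss = Cmax,ss·e^(−kτ) ≈ 14.769 × 0.0861 ≈ 1.272 mg/L.
Trough 1.3 mg/L vs MEC 2 mg/L: subtherapeutic.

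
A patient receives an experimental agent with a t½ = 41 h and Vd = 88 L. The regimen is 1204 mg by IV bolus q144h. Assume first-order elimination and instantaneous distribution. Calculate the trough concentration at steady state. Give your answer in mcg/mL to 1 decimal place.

k = ln2/t½ = ln2/41 ≈ 0.016906 h⁻¹; fraction remaining f = e^(−kτ) = e^(−0.016906×144) ≈ 0.0876.
Single-dose peak C₀ = D/Vd = 1204/88 ≈ 13.682 mcg/mL.
Steady-state trough Cmin,ss = C₀·f/(1−f) ≈ 13.682 × 0.0876/0.9124 ≈ 1.314 mcg/mL.

1.3 mcg/mL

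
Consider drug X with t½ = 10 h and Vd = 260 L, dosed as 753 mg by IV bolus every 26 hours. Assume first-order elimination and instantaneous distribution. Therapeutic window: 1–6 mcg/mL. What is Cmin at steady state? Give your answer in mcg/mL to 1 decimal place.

0.6 mcg/mL

Over one 26-h interval, 26/10 ≈ 2.6 half-lives elapse, leaving f ≈ 0.1649 of each dose.
Each bolus raises the concentration by D/Vd = 753/260 ≈ 2.896 mcg/mL.
Steady-state trough Cmin,ss = C₀·f/(1−f) ≈ 2.896 × 0.1649/0.8351 ≈ 0.572 mcg/mL.
Trough 0.6 mcg/mL vs MEC 1 mcg/mL: subtherapeutic.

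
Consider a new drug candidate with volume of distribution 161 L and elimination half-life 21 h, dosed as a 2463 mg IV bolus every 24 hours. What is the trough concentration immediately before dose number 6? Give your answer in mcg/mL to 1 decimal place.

12.4 mcg/mL

f = (1/2)^(τ/t½) = (1/2)^(24/21) ≈ 0.4529.
C₀ = D/Vd = 2463/161 ≈ 15.298 mcg/mL.
Before the 6th dose, 5 doses have been given. Superposition: Cmin = C₀·(f + f² + … + f^5).
≈ 15.298 × (0.4529 + 0.2051 + 0.0929 + 0.0421 + 0.0191) ≈ 15.298 × 0.8121 ≈ 12.424 mcg/mL.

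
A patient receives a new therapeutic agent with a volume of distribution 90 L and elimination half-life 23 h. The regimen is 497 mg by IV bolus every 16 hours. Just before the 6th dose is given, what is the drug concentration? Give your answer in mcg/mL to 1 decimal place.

f = (1/2)^(τ/t½) = (1/2)^(16/23) ≈ 0.6174.
C₀ = D/Vd = 497/90 ≈ 5.522 mcg/mL.
Before the 6th dose, 5 doses have been given. Superposition: Cmin = C₀·(f + f² + … + f^5).
≈ 5.522 × (0.6174 + 0.3812 + 0.2353 + 0.1453 + 0.0897) ≈ 5.522 × 1.4689 ≈ 8.111 mcg/mL.

8.1 mcg/mL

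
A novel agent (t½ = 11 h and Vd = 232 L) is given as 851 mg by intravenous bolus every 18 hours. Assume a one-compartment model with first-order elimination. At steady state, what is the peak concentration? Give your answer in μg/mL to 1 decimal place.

τ/t½ = 18/11 ≈ 1.6364, so fraction remaining f = (1/2)^(18/11) ≈ 0.3217.
At steady state, accumulation factor R = 1/(1 − e^(−kτ)) ≈ 1.4743.
Single-dose peak C₀ = D/Vd = 851/232 ≈ 3.668 μg/mL.
Steady-state peak Cmax,ss = C₀·R ≈ 3.668 × 1.4743 ≈ 5.408 μg/mL.

5.4 μg/mL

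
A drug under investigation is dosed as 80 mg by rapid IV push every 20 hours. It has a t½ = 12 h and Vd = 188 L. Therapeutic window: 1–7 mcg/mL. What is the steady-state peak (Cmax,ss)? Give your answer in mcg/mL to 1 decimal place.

k = ln2/t½ = ln2/12 ≈ 0.057762 h⁻¹; fraction remaining f = e^(−kτ) = e^(−0.057762×20) ≈ 0.3150.
At steady state, accumulation factor R = 1/(1 − e^(−kτ)) ≈ 1.4599.
Each bolus raises the concentration by D/Vd = 80/188 ≈ 0.426 mcg/mL.
Cmax,ss = C₀/(1 − f) ≈ 0.426/0.6850 ≈ 0.622 mcg/mL.
Peak 0.6 mcg/mL vs MTC 7 mcg/mL: below toxic threshold.

0.6 mcg/mL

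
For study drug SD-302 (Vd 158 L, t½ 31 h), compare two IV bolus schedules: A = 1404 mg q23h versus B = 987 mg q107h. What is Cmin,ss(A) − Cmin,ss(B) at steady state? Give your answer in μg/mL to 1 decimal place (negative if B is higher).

Regimen A: f = (1/2)^(23/31) ≈ 0.5979; Cmin,ss = (1404/158)·f/(1−f) ≈ 13.213 μg/mL.
Regimen B: f = (1/2)^(107/31) ≈ 0.0914; Cmin,ss = (987/158)·f/(1−f) ≈ 0.628 μg/mL.
Difference ≈ 13.213 − 0.628 ≈ 12.585 μg/mL.

12.6 μg/mL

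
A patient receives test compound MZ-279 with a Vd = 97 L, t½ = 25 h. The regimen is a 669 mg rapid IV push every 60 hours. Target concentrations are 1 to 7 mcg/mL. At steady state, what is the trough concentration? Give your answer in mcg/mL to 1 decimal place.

τ/t½ = 60/25 ≈ 2.4, so fraction remaining f = (1/2)^(60/25) ≈ 0.1895.
At steady state, accumulation factor R = 1/(1 − e^(−kτ)) ≈ 1.2338.
Single-dose peak C₀ = D/Vd = 669/97 ≈ 6.897 mcg/mL.
Cmax,ss = C₀/(1 − f) ≈ 6.897/0.8105 ≈ 8.510 mcg/mL.
Steady-state trough Cmin,ss = Cmax,ss·f ≈ 8.510 × 0.1895 ≈ 1.613 mcg/mL.
Trough 1.6 mcg/mL vs MEC 1 mcg/mL: adequate.

1.6 mcg/mL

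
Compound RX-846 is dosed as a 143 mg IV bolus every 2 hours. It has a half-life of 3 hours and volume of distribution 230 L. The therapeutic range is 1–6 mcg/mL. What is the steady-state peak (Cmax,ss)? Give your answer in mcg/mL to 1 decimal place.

τ/t½ = 2/3 ≈ 0.66667, so fraction remaining f = (1/2)^(2/3) ≈ 0.6300.
At steady state, accumulation factor R = 1/(1 − e^(−kτ)) ≈ 2.7027.
Single-dose peak C₀ = D/Vd = 143/230 ≈ 0.622 mcg/mL.
Steady-state peak Cmax,ss = C₀·R ≈ 0.622 × 2.7027 ≈ 1.681 mcg/mL.
Peak 1.7 mcg/mL vs MTC 6 mcg/mL: below toxic threshold.

1.7 mcg/mL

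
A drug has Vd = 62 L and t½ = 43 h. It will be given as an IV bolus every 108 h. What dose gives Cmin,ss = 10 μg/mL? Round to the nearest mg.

τ/t½ = 108/43 ≈ 2.5116, so f = (1/2)^(108/43) ≈ 0.175358.
Cmin,ss = (D/Vd)·f/(1−f), so D = Cmin,ss·Vd·(1−f)/f.
D = 10 × 62 × (1−f)/f ≈ 10 × 62 × 4.70262 ≈ 2915.62 mg.

2916 mg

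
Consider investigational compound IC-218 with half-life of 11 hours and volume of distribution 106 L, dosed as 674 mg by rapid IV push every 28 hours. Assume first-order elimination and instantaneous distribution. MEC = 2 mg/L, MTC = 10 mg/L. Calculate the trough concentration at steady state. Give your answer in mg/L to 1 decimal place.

1.3 mg/L

Over one 28-h interval, 28/11 ≈ 2.5455 half-lives elapse, leaving f ≈ 0.1713 of each dose.
Each bolus raises the concentration by D/Vd = 674/106 ≈ 6.358 mg/L.
Steady-state trough Cmin,ss = C₀·f/(1−f) ≈ 6.358 × 0.1713/0.8287 ≈ 1.314 mg/L.
Trough 1.3 mg/L vs MEC 2 mg/L: subtherapeutic.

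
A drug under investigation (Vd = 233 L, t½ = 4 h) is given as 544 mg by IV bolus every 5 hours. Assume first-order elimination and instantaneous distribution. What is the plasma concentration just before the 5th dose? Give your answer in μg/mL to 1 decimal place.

1.6 μg/mL

f = (1/2)^(τ/t½) = (1/2)^(5/4) ≈ 0.4204.
C₀ = D/Vd = 544/233 ≈ 2.335 μg/mL.
Before the 5th dose, 4 doses have been given. Superposition: Cmin = C₀·(f + f² + … + f^4).
≈ 2.335 × (0.4204 + 0.1767 + 0.0743 + 0.0312) ≈ 2.335 × 0.7026 ≈ 1.641 μg/mL.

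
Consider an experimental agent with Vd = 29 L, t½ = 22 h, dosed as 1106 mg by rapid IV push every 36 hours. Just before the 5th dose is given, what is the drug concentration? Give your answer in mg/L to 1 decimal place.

f = (1/2)^(τ/t½) = (1/2)^(36/22) ≈ 0.3217.
C₀ = D/Vd = 1106/29 ≈ 38.138 mg/L.
Before the 5th dose, 4 doses have been given. Superposition: Cmin = C₀·(f + f² + … + f^4).
≈ 38.138 × (0.3217 + 0.1035 + 0.0333 + 0.0107) ≈ 38.138 × 0.4692 ≈ 17.894 mg/L.

17.9 mg/L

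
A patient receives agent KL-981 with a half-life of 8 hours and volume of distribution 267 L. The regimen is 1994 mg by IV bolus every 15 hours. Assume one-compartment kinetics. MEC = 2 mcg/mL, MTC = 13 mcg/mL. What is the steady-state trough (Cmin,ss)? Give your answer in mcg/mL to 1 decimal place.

2.8 mcg/mL

Over one 15-h interval, 15/8 ≈ 1.875 half-lives elapse, leaving f ≈ 0.2726 of each dose.
Accumulation ratio R = 1/(1 − f) ≈ 1/0.7274 ≈ 1.3748.
Each bolus raises the concentration by D/Vd = 1994/267 ≈ 7.468 mcg/mL.
Steady-state peak Cmax,ss = C₀·R ≈ 7.468 × 1.3748 ≈ 10.267 mcg/mL.
Steady-state trough Cmin,ss = Cmax,ss·f ≈ 10.267 × 0.2726 ≈ 2.799 mcg/mL.
Trough 2.8 mcg/mL vs MEC 2 mcg/mL: adequate.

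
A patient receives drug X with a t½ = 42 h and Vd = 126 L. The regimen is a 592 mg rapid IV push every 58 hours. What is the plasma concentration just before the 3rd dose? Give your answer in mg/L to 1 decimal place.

2.5 mg/L

f = (1/2)^(τ/t½) = (1/2)^(58/42) ≈ 0.3840.
C₀ = D/Vd = 592/126 ≈ 4.698 mg/L.
Before the 3rd dose, 2 doses have been given. Superposition: Cmin = C₀·(f + f²).
≈ 4.698 × (0.3840 + 0.1475) ≈ 4.698 × 0.5315 ≈ 2.497 mg/L.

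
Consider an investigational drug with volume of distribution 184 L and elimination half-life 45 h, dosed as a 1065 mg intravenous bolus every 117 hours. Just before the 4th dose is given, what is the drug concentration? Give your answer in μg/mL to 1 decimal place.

1.1 μg/mL

f = (1/2)^(τ/t½) = (1/2)^(117/45) ≈ 0.1649.
C₀ = D/Vd = 1065/184 ≈ 5.788 μg/mL.
Before the 4th dose, 3 doses have been given. Superposition: Cmin = C₀·(f + f² + … + f^3).
≈ 5.788 × (0.1649 + 0.0272 + 0.0045) ≈ 5.788 × 0.1966 ≈ 1.138 μg/mL.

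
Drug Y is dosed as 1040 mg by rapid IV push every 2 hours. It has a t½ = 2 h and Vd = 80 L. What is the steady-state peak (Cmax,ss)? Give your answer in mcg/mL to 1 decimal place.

The dosing interval is 1 half-life, so f = 2^(−1) = 0.5.
At steady state, R = 1/(1 − 0.5) = 2/1.
Single-dose peak C₀ = D/Vd = 1040/80 = 13 mcg/mL.
Steady-state peak Cmax,ss = C₀·R = 13 × 2/1 ≈ 26.000 mcg/mL.

26.0 mcg/mL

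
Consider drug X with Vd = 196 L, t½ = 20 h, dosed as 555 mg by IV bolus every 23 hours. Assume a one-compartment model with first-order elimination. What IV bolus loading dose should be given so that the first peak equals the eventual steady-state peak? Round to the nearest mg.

f = (1/2)^(23/20) ≈ 0.450625; accumulation ratio R = 1/(1−f) ≈ 1.82025.
Loading dose to hit Cmax,ss on first dose: D_load = D_maint·R ≈ 555 × 1.82025 ≈ 1010.24 mg.

1010 mg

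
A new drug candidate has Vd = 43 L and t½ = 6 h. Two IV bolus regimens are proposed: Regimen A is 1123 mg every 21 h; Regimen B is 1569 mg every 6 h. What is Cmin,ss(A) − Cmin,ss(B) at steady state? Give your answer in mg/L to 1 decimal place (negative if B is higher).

Regimen A: f = (1/2)^(21/6) ≈ 0.0884; Cmin,ss = (1123/43)·f/(1−f) ≈ 2.533 mg/L.
Regimen B: f = (1/2)^(6/6) ≈ 0.5000; Cmin,ss = (1569/43)·f/(1−f) ≈ 36.488 mg/L.
Difference ≈ 2.533 − 36.488 ≈ -33.955 mg/L.

-34.0 mg/L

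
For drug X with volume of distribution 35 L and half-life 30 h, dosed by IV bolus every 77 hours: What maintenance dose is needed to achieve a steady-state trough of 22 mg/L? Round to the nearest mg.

τ/t½ = 77/30 ≈ 2.5667, so f = (1/2)^(77/30) ≈ 0.168794.
Cmin,ss = (D/Vd)·f/(1−f), so D = Cmin,ss·Vd·(1−f)/f.
D = 22 × 35 × (1−f)/f ≈ 22 × 35 × 4.92438 ≈ 3791.77 mg.

3792 mg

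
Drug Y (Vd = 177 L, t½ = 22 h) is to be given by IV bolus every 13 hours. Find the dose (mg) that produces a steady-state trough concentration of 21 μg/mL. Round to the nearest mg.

1882 mg

τ/t½ = 13/22 ≈ 0.59091, so f = (1/2)^(13/22) ≈ 0.663924.
Cmin,ss = (D/Vd)·f/(1−f), so D = Cmin,ss·Vd·(1−f)/f.
D = 21 × 177 × (1−f)/f ≈ 21 × 177 × 0.50620 ≈ 1881.55 mg.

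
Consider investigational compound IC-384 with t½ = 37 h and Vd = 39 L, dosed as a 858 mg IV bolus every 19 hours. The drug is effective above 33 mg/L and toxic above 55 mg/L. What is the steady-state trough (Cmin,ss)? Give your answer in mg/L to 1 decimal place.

k = ln2/t½ = ln2/37 ≈ 0.018734 h⁻¹; fraction remaining f = e^(−kτ) = e^(−0.018734×19) ≈ 0.7005.
Accumulation ratio R = 1/(1 − f) ≈ 1/0.2995 ≈ 3.3389.
Single-dose peak C₀ = D/Vd = 858/39 ≈ 22.000 mg/L.
Cmax,ss = C₀/(1 − f) ≈ 22.000/0.2995 ≈ 73.456 mg/L.
Steady-state trough Cmin,ss = Cmax,ss·f ≈ 73.456 × 0.7005 ≈ 51.456 mg/L.
Trough 51.5 mg/L vs MEC 33 mg/L: adequate.

51.5 mg/L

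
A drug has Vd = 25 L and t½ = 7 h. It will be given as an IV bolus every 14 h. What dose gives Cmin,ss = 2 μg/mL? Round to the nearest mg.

τ/t½ = 14/7 ≈ 2, so f = (1/2)^(14/7) ≈ 0.250000.
Cmin,ss = (D/Vd)·f/(1−f), so D = Cmin,ss·Vd·(1−f)/f.
D = 2 × 25 × (1−f)/f ≈ 2 × 25 × 3.00000 ≈ 150.00 mg.

150 mg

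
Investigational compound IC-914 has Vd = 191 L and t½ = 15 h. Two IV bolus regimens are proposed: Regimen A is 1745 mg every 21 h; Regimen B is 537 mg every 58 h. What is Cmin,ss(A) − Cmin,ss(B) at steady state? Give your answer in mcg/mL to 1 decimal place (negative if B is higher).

5.4 mcg/mL

Regimen A: f = (1/2)^(21/15) ≈ 0.3789; Cmin,ss = (1745/191)·f/(1−f) ≈ 5.573 mcg/mL.
Regimen B: f = (1/2)^(58/15) ≈ 0.0686; Cmin,ss = (537/191)·f/(1−f) ≈ 0.207 mcg/mL.
Difference ≈ 5.573 − 0.207 ≈ 5.366 mcg/mL.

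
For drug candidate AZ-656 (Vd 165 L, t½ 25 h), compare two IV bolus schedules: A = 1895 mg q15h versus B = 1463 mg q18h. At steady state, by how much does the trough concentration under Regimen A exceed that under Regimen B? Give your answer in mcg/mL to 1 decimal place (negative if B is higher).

Regimen A: f = (1/2)^(15/25) ≈ 0.6598; Cmin,ss = (1895/165)·f/(1−f) ≈ 22.274 mcg/mL.
Regimen B: f = (1/2)^(18/25) ≈ 0.6071; Cmin,ss = (1463/165)·f/(1−f) ≈ 13.701 mcg/mL.
Difference ≈ 22.274 − 13.701 ≈ 8.573 mcg/mL.

8.6 mcg/mL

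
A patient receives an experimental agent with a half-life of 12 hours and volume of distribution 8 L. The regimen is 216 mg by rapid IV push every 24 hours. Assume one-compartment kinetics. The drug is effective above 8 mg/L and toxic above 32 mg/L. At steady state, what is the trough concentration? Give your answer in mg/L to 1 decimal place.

9.0 mg/L

The dosing interval is 2 half-lives, so f = 2^(−2) = 0.25.
At steady state, R = 1/(1 − 0.25) = 4/3.
Single-dose peak C₀ = D/Vd = 216/8 = 27 mg/L.
Steady-state peak Cmax,ss = C₀·R = 27 × 4/3 ≈ 36.000 mg/L.
Steady-state trough Cmin,ss = Cmax,ss·f ≈ 36.000 × 0.25 ≈ 9.000 mg/L.
Trough 9.0 mg/L vs MEC 8 mg/L: adequate.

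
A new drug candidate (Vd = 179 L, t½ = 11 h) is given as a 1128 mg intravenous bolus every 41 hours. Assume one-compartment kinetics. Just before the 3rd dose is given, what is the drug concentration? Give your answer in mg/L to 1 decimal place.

0.5 mg/L

f = (1/2)^(τ/t½) = (1/2)^(41/11) ≈ 0.0755.
C₀ = D/Vd = 1128/179 ≈ 6.302 mg/L.
Before the 3rd dose, 2 doses have been given. Superposition: Cmin = C₀·(f + f²).
≈ 6.302 × (0.0755 + 0.0057) ≈ 6.302 × 0.0812 ≈ 0.512 mg/L.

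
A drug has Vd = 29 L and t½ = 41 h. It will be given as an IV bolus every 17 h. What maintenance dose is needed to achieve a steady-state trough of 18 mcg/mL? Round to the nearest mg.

τ/t½ = 17/41 ≈ 0.41463, so f = (1/2)^(17/41) ≈ 0.750210.
Cmin,ss = (D/Vd)·f/(1−f), so D = Cmin,ss·Vd·(1−f)/f.
D = 18 × 29 × (1−f)/f ≈ 18 × 29 × 0.33296 ≈ 173.81 mg.

174 mg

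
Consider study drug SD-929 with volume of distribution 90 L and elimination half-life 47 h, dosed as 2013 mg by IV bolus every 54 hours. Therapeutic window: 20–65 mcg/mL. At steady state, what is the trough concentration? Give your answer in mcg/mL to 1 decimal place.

τ/t½ = 54/47 ≈ 1.1489, so fraction remaining f = (1/2)^(54/47) ≈ 0.4510.
At steady state, accumulation factor R = 1/(1 − e^(−kτ)) ≈ 1.8215.
Each bolus raises the concentration by D/Vd = 2013/90 ≈ 22.367 mcg/mL.
Cmax,ss = C₀/(1 − f) ≈ 22.367/0.5490 ≈ 40.741 mcg/mL.
Steady-state trough Cmin,ss = Cmax,ss·f ≈ 40.741 × 0.4510 ≈ 18.374 mcg/mL.
Trough 18.4 mcg/mL vs MEC 20 mcg/mL: subtherapeutic.

18.4 mcg/mL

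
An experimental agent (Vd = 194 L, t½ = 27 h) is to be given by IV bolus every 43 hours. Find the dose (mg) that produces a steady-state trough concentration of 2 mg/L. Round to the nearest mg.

τ/t½ = 43/27 ≈ 1.5926, so f = (1/2)^(43/27) ≈ 0.331575.
Cmin,ss = (D/Vd)·f/(1−f), so D = Cmin,ss·Vd·(1−f)/f.
D = 2 × 194 × (1−f)/f ≈ 2 × 194 × 2.01591 ≈ 782.17 mg.

782 mg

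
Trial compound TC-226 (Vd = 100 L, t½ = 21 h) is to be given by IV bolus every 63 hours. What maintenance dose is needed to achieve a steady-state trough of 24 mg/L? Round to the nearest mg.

τ/t½ = 63/21 ≈ 3, so f = (1/2)^(63/21) ≈ 0.125000.
Cmin,ss = (D/Vd)·f/(1−f), so D = Cmin,ss·Vd·(1−f)/f.
D = 24 × 100 × (1−f)/f ≈ 24 × 100 × 7.00000 ≈ 16800.00 mg.

16800 mg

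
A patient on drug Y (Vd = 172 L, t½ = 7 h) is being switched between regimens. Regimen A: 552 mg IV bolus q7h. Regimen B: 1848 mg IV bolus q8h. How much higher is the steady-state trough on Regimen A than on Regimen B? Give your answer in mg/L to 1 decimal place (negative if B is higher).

Regimen A: f = (1/2)^(7/7) ≈ 0.5000; Cmin,ss = (552/172)·f/(1−f) ≈ 3.209 mg/L.
Regimen B: f = (1/2)^(8/7) ≈ 0.4529; Cmin,ss = (1848/172)·f/(1−f) ≈ 8.894 mg/L.
Difference ≈ 3.209 − 8.894 ≈ -5.685 mg/L.

-5.7 mg/L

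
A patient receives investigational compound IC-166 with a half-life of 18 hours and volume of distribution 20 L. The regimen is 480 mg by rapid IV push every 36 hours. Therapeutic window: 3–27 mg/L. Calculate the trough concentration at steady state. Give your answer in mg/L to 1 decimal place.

8.0 mg/L

τ = 36 h = 2 half-lives, so f = (1/2)^2 = 0.25.
At steady state, R = 1/(1 − 0.25) = 4/3.
Single-dose peak C₀ = D/Vd = 480/20 = 24 mg/L.
Steady-state peak Cmax,ss = C₀·R = 24 × 4/3 ≈ 32.000 mg/L.
Steady-state trough Cmin,ss = Cmax,ss·f ≈ 32.000 × 0.25 ≈ 8.000 mg/L.
Trough 8.0 mg/L vs MEC 3 mg/L: adequate.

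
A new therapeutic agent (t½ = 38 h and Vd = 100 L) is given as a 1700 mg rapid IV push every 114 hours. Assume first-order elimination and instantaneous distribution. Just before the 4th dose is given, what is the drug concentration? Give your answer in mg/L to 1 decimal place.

f = (1/2)^(τ/t½) = (1/2)^(114/38) ≈ 0.1250.
C₀ = D/Vd = 1700/100 ≈ 17.000 mg/L.
Before the 4th dose, 3 doses have been given. Superposition: Cmin = C₀·(f + f² + … + f^3).
≈ 17.000 × (0.1250 + 0.0156 + 0.0020) ≈ 17.000 × 0.1426 ≈ 2.424 mg/L.

2.4 mg/L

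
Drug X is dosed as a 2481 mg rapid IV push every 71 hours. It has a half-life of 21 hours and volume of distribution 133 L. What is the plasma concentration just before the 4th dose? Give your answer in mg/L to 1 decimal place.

f = (1/2)^(τ/t½) = (1/2)^(71/21) ≈ 0.0960.
C₀ = D/Vd = 2481/133 ≈ 18.654 mg/L.
Before the 4th dose, 3 doses have been given. Superposition: Cmin = C₀·(f + f² + … + f^3).
≈ 18.654 × (0.0960 + 0.0092 + 0.0009) ≈ 18.654 × 0.1061 ≈ 1.979 mg/L.

2.0 mg/L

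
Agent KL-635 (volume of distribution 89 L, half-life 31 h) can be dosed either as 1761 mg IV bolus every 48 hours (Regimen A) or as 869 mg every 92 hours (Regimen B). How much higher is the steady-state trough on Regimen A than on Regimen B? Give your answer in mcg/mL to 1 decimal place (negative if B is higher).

Regimen A: f = (1/2)^(48/31) ≈ 0.3419; Cmin,ss = (1761/89)·f/(1−f) ≈ 10.280 mcg/mL.
Regimen B: f = (1/2)^(92/31) ≈ 0.1278; Cmin,ss = (869/89)·f/(1−f) ≈ 1.431 mcg/mL.
Difference ≈ 10.280 − 1.431 ≈ 8.849 mcg/mL.

8.8 mcg/mL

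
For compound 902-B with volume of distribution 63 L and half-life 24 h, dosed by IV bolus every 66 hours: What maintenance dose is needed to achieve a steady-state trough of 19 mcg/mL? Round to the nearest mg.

6855 mg

τ/t½ = 66/24 ≈ 2.75, so f = (1/2)^(66/24) ≈ 0.148651.
Cmin,ss = (D/Vd)·f/(1−f), so D = Cmin,ss·Vd·(1−f)/f.
D = 19 × 63 × (1−f)/f ≈ 19 × 63 × 5.72717 ≈ 6855.42 mg.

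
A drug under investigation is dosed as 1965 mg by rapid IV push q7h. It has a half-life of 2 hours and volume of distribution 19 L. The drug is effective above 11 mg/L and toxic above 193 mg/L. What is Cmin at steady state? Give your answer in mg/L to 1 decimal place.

τ/t½ = 7/2 ≈ 3.5, so fraction remaining f = (1/2)^(7/2) ≈ 0.0884.
At steady state, accumulation factor R = 1/(1 − e^(−kτ)) ≈ 1.0970.
Single-dose peak C₀ = D/Vd = 1965/19 ≈ 103.421 mg/L.
Steady-state peak Cmax,ss = C₀·R ≈ 103.421 × 1.0970 ≈ 113.453 mg/L.
Steady-state trough Cmin,ss = Cmax,ss·f ≈ 113.453 × 0.0884 ≈ 10.029 mg/L.
Trough 10.0 mg/L vs MEC 11 mg/L: subtherapeutic.

10.0 mg/L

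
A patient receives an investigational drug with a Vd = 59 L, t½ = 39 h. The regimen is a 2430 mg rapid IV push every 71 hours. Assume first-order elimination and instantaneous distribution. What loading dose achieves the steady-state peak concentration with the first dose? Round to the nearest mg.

3390 mg

f = (1/2)^(71/39) ≈ 0.283120; accumulation ratio R = 1/(1−f) ≈ 1.39493.
Loading dose to hit Cmax,ss on first dose: D_load = D_maint·R ≈ 2430 × 1.39493 ≈ 3389.68 mg.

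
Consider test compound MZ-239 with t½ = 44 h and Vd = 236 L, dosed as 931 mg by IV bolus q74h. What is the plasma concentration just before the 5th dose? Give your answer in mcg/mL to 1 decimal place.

1.8 mcg/mL

f = (1/2)^(τ/t½) = (1/2)^(74/44) ≈ 0.3117.
C₀ = D/Vd = 931/236 ≈ 3.945 mcg/mL.
Before the 5th dose, 4 doses have been given. Superposition: Cmin = C₀·(f + f² + … + f^4).
≈ 3.945 × (0.3117 + 0.0972 + 0.0303 + 0.0094) ≈ 3.945 × 0.4486 ≈ 1.770 mcg/mL.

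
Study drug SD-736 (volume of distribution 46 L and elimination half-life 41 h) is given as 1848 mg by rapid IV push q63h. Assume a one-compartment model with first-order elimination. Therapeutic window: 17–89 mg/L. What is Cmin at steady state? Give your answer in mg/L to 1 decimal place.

21.1 mg/L

k = ln2/t½ = ln2/41 ≈ 0.016906 h⁻¹; fraction remaining f = e^(−kτ) = e^(−0.016906×63) ≈ 0.3447.
Accumulation ratio R = 1/(1 − f) ≈ 1/0.6553 ≈ 1.5260.
Single-dose peak C₀ = D/Vd = 1848/46 ≈ 40.174 mg/L.
Cmax,ss = C₀/(1 − f) ≈ 40.174/0.6553 ≈ 61.306 mg/L.
One interval later, Cmin,ss = Cmax,ss·e^(−kτ) ≈ 61.306 × 0.3447 ≈ 21.132 mg/L.
Trough 21.1 mg/L vs MEC 17 mg/L: adequate.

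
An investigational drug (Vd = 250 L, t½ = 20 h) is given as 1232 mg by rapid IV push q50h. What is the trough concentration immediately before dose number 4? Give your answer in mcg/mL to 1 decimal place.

1.1 mcg/mL

f = (1/2)^(τ/t½) = (1/2)^(50/20) ≈ 0.1768.
C₀ = D/Vd = 1232/250 ≈ 4.928 mcg/mL.
Before the 4th dose, 3 doses have been given. Superposition: Cmin = C₀·(f + f² + … + f^3).
≈ 4.928 × (0.1768 + 0.0313 + 0.0055) ≈ 4.928 × 0.2136 ≈ 1.053 mcg/mL.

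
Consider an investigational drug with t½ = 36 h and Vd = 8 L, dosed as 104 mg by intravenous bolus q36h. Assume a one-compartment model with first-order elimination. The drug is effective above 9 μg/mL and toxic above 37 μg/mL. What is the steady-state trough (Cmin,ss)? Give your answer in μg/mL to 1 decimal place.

The dosing interval is 1 half-life, so f = 2^(−1) = 0.5.
Accumulation ratio R = 1/(1 − f) = 1/0.5 = 2/1.
Single-dose peak C₀ = D/Vd = 104/8 = 13 μg/mL.
Steady-state peak Cmax,ss = C₀·R = 13 × 2/1 ≈ 26.000 μg/mL.
Steady-state trough Cmin,ss = Cmax,ss·f ≈ 26.000 × 0.5 ≈ 13.000 μg/mL.
Trough 13.0 μg/mL vs MEC 9 μg/mL: adequate.

13.0 μg/mL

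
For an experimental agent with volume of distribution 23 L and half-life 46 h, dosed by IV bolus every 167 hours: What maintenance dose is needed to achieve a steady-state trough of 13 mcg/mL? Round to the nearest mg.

3404 mg

τ/t½ = 167/46 ≈ 3.6304, so f = (1/2)^(167/46) ≈ 0.080748.
Cmin,ss = (D/Vd)·f/(1−f), so D = Cmin,ss·Vd·(1−f)/f.
D = 13 × 23 × (1−f)/f ≈ 13 × 23 × 11.38421 ≈ 3403.88 mg.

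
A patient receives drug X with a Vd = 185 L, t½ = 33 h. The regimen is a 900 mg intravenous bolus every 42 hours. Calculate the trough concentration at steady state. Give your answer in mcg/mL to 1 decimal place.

3.4 mcg/mL

k = ln2/t½ = ln2/33 ≈ 0.021004 h⁻¹; fraction remaining f = e^(−kτ) = e^(−0.021004×42) ≈ 0.4139.
Accumulation ratio R = 1/(1 − f) ≈ 1/0.5861 ≈ 1.7062.
Each bolus raises the concentration by D/Vd = 900/185 ≈ 4.865 mcg/mL.
Cmax,ss = C₀/(1 − f) ≈ 4.865/0.5861 ≈ 8.301 mcg/mL.
One interval later, Cmin,ss = Cmax,ss·e^(−kτ) ≈ 8.301 × 0.4139 ≈ 3.436 mcg/mL.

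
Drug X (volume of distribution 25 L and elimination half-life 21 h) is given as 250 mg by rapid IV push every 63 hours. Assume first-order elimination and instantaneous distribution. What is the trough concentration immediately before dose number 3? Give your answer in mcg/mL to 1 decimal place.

1.4 mcg/mL

f = (1/2)^(τ/t½) = (1/2)^(63/21) ≈ 0.1250.
C₀ = D/Vd = 250/25 ≈ 10.000 mcg/mL.
Before the 3rd dose, 2 doses have been given. Superposition: Cmin = C₀·(f + f²).
≈ 10.000 × (0.1250 + 0.0156) ≈ 10.000 × 0.1406 ≈ 1.406 mcg/mL.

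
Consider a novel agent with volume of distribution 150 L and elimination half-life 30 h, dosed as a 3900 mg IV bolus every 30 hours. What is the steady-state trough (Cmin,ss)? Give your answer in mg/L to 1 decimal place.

26.0 mg/L

τ = 30 h = 1 half-life, so f = (1/2)^1 = 0.5.
Accumulation ratio R = 1/(1 − f) = 1/0.5 = 2/1.
Single-dose peak C₀ = D/Vd = 3900/150 = 26 mg/L.
Steady-state peak Cmax,ss = C₀·R = 26 × 2/1 ≈ 52.000 mg/L.
Steady-state trough Cmin,ss = Cmax,ss·f ≈ 52.000 × 0.5 ≈ 26.000 mg/L.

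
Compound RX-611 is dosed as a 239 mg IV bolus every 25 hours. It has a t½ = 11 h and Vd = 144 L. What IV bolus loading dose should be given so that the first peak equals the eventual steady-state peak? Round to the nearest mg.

301 mg

f = (1/2)^(25/11) ≈ 0.206938; accumulation ratio R = 1/(1−f) ≈ 1.26094.
Loading dose to hit Cmax,ss on first dose: D_load = D_maint·R ≈ 239 × 1.26094 ≈ 301.36 mg.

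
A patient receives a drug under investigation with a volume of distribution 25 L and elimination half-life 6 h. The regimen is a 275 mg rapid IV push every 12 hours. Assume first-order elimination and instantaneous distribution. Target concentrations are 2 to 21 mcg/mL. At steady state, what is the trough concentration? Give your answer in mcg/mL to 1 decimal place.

3.7 mcg/mL

τ = 12 h = 2 half-lives, so f = (1/2)^2 = 0.25.
At steady state, R = 1/(1 − 0.25) = 4/3.
Single-dose peak C₀ = D/Vd = 275/25 = 11 mcg/mL.
Steady-state peak Cmax,ss = C₀·R = 11 × 4/3 ≈ 14.667 mcg/mL.
Steady-state trough Cmin,ss = Cmax,ss·f ≈ 14.667 × 0.25 ≈ 3.667 mcg/mL.
Trough 3.7 mcg/mL vs MEC 2 mcg/mL: adequate.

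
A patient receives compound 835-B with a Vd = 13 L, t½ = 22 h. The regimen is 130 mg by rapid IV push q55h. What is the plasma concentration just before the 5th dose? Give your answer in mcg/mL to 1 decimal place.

f = (1/2)^(τ/t½) = (1/2)^(55/22) ≈ 0.1768.
C₀ = D/Vd = 130/13 ≈ 10.000 mcg/mL.
Before the 5th dose, 4 doses have been given. Superposition: Cmin = C₀·(f + f² + … + f^4).
≈ 10.000 × (0.1768 + 0.0313 + 0.0055 + 0.0010) ≈ 10.000 × 0.2146 ≈ 2.146 mcg/mL.

2.1 mcg/mL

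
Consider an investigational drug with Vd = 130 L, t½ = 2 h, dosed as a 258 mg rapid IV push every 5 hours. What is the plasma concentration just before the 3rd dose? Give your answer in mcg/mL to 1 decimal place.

0.4 mcg/mL

f = (1/2)^(τ/t½) = (1/2)^(5/2) ≈ 0.1768.
C₀ = D/Vd = 258/130 ≈ 1.985 mcg/mL.
Before the 3rd dose, 2 doses have been given. Superposition: Cmin = C₀·(f + f²).
≈ 1.985 × (0.1768 + 0.0313) ≈ 1.985 × 0.2081 ≈ 0.413 mcg/mL.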